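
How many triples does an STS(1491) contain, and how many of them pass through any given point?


An STS(v) is a 2-(v, 3, 1) BIBD: block size k = 3, λ = 1.
Replication: r(k − 1) = λ(v − 1) ⇒ r·2 = 1491 − 1 = 1490 ⇒ r = 745.
Block count: b = v(v − 1)/6 = 1491·1490/6 = 2221590/6 = 370265.
(Check via bk = vr: 370265·3 = 1110795 = 1491·745 = 1110795 ✓.)

r = 745, b = 370265.


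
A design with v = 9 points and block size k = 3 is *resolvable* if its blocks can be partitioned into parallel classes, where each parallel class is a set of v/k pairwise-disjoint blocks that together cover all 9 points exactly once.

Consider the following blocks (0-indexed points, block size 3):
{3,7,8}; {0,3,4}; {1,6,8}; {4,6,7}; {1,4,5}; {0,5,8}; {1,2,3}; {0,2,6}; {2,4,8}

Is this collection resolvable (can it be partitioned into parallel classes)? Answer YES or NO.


v = 9, block size k = 3, number of blocks = 9.
For resolvability, blocks must partition into parallel classes of size v/k = 3.
Total blocks must therefore be a multiple of 3: 9 = 3·3 + 0 ⇒ divisible ✓.
Consider block {0,3,4}. The only other block(s) in the collection disjoint from it are {1,6,8} — just 1 block(s). Any parallel class containing {0,3,4} would need 2 other blocks each disjoint from it, so no parallel class of size 3 can contain {0,3,4}.
Since every block must belong to some parallel class in a resolution, the collection cannot be partitioned into parallel classes.
Resolvable? NO.

NO


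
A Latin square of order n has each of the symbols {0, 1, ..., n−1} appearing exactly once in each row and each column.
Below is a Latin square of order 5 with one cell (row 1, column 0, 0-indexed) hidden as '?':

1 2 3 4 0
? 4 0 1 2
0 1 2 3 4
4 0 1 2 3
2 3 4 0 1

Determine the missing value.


Row 1 contains symbols [0, 1, 2, 4] — missing [3].
Column 0 contains symbols [0, 1, 2, 4] — missing [3].
The missing symbol must appear in both missing sets; intersection = [3].
Therefore the hidden value is 3.

Missing value = 3.


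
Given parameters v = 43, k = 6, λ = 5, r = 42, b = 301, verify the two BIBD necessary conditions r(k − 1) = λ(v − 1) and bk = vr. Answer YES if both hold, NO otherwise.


Condition (i): r(k − 1) = 42·5 = 210; λ(v − 1) = 5·42 = 210. Match? YES.
Condition (ii): bk = 301·6 = 1806; vr = 43·42 = 1806. Match? YES.
Both conditions hold? YES.

YES


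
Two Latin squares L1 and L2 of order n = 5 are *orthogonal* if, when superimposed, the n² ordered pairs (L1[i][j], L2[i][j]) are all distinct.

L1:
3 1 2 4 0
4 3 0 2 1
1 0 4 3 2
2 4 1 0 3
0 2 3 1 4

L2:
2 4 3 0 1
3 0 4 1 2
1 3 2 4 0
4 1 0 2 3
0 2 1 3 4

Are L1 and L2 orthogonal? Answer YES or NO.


Form the n² = 25 superimposed pairs (L1[i][j], L2[i][j]), row by row (rows and columns indexed from 0):
row 0: (3,2) (1,4) (2,3) (4,0) (0,1)
row 1: (4,3) (3,0) (0,4) (2,1) (1,2)
row 2: (1,1) (0,3) (4,2) (3,4) (2,0)
row 3: (2,4) (4,1) (1,0) (0,2) (3,3)
row 4: (0,0) (2,2) (3,1) (1,3) (4,4)
Orthogonality requires all 25 pairs distinct.
Check by first coordinate: for each symbol s of L1, list the L2 entries in the n cells where L1 = s; they must all differ.
  L1 = 0: L2 entries (in reading order) 1, 4, 3, 2, 0 — all 5 distinct ✓
  L1 = 1: L2 entries (in reading order) 4, 2, 1, 0, 3 — all 5 distinct ✓
  L1 = 2: L2 entries (in reading order) 3, 1, 0, 4, 2 — all 5 distinct ✓
  L1 = 3: L2 entries (in reading order) 2, 0, 4, 3, 1 — all 5 distinct ✓
  L1 = 4: L2 entries (in reading order) 0, 3, 2, 1, 4 — all 5 distinct ✓
Every symbol of L1 meets every symbol of L2 exactly once, so all 25 pairs are distinct (25 of 25).
Conclusion: YES.

YES


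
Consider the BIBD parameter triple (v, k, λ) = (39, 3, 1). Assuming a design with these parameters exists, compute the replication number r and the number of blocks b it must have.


Any 2-(v, k, λ) BIBD satisfies two necessary conditions:
  (i)  Each point sits in r blocks, and counting incidences through any fixed point gives r(k − 1) = λ(v − 1), so r = λ(v − 1)/(k − 1).
  (ii) Total incidences bk = vr, so b = vr/k.
Step 1: r = λ(v − 1)/(k − 1) = 1·(39 − 1)/(3 − 1) = 1·38/2 = 38/2 = 19.
Step 2: b = vr/k = 39·19/3 = 741/3 = 247.
Check integrality: r = 19 ∈ Z ✓, b = 247 ∈ Z ✓.
(These identities are necessary conditions: they determine r and b for any design with these parameters, but do not by themselves prove that one exists.)

r = 19, b = 247.


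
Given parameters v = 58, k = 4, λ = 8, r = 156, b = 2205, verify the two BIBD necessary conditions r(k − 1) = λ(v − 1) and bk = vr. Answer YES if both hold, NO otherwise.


Condition (i): r(k − 1) = 156·3 = 468; λ(v − 1) = 8·57 = 456. Match? NO.
Condition (ii): bk = 2205·4 = 8820; vr = 58·156 = 9048. Match? NO.
Both conditions hold? NO.

NO


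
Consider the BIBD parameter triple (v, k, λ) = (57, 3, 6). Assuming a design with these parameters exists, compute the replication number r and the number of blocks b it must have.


Any 2-(v, k, λ) BIBD satisfies two necessary conditions:
  (i)  Each point sits in r blocks, and counting incidences through any fixed point gives r(k − 1) = λ(v − 1), so r = λ(v − 1)/(k − 1).
  (ii) Total incidences bk = vr, so b = vr/k.
Step 1: r = λ(v − 1)/(k − 1) = 6·(57 − 1)/(3 − 1) = 6·56/2 = 336/2 = 168.
Step 2: b = vr/k = 57·168/3 = 9576/3 = 3192.
Check integrality: r = 168 ∈ Z ✓, b = 3192 ∈ Z ✓.
(These identities are necessary conditions: they determine r and b for any design with these parameters, but do not by themselves prove that one exists.)

r = 168, b = 3192.


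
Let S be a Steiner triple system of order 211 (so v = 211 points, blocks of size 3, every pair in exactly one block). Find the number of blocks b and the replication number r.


An STS(v) is a 2-(v, 3, 1) BIBD: block size k = 3, λ = 1.
Replication: r(k − 1) = λ(v − 1) ⇒ r·2 = 211 − 1 = 210 ⇒ r = 105.
Block count: b = v(v − 1)/6 = 211·210/6 = 44310/6 = 7385.

r = 105, b = 7385.


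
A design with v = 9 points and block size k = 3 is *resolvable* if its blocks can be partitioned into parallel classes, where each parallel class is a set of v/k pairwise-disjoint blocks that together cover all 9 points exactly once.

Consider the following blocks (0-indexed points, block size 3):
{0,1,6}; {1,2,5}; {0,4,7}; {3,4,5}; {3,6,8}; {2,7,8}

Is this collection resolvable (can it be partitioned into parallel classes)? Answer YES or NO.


v = 9, block size k = 3, number of blocks = 6.
For resolvability, blocks must partition into parallel classes of size v/k = 3.
Total blocks must therefore be a multiple of 3: 6 = 3·2 + 0 ⇒ divisible ✓.
Greedy packing gives 2 candidate class(es). Each should be a full parallel class (size 3, covers all 9 points).
  Class 1 (3 blocks): {0,1,6}; {3,4,5}; {2,7,8}. Points covered: [0, 1, 2, 3, 4, 5, 6, 7, 8].
  Class 2 (3 blocks): {1,2,5}; {0,4,7}; {3,6,8}. Points covered: [0, 1, 2, 3, 4, 5, 6, 7, 8].
All classes full (size 3)? YES. All classes cover every point? YES.
Resolvable? YES.

YES


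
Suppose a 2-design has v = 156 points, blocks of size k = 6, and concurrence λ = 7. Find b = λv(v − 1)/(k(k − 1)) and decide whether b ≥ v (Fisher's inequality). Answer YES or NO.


b = λv(v − 1)/(k(k − 1)) = 7·156·155/(6·5) = 169260/30 = 5642.
Compare with v = 156: b ≥ v, so Fisher's inequality holds.

YES


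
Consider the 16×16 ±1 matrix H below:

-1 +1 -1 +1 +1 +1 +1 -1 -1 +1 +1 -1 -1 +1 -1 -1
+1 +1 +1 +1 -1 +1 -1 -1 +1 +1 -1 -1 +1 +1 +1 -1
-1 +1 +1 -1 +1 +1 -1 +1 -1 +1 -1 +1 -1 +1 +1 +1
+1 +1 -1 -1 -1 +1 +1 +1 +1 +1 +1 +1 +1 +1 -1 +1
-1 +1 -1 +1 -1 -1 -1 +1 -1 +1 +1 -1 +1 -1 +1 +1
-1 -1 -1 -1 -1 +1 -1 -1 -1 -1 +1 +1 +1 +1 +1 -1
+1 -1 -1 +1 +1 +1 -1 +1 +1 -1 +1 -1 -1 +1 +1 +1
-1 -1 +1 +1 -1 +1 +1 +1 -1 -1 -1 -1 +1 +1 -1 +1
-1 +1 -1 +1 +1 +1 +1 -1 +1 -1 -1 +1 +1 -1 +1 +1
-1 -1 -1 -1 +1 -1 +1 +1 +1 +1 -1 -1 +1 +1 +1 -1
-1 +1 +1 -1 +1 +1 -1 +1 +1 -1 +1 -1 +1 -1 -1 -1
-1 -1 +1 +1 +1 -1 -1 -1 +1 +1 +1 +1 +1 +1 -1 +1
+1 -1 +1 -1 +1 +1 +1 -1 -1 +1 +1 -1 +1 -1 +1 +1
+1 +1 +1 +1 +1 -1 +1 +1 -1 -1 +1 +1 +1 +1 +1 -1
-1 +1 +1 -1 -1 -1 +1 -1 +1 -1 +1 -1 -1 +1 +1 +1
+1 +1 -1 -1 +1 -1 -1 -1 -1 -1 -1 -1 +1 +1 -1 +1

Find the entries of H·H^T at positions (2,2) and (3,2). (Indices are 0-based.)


Row 2 of H: [-1, 1, 1, -1, 1, 1, -1, 1, -1, 1, -1, 1, -1, 1, 1, 1].
Row 3 of H: [1, 1, -1, -1, -1, 1, 1, 1, 1, 1, 1, 1, 1, 1, -1, 1].
(H·H^T)[2][2] = Σ_j H[2][j]·H[2][j] = (-1)² + (1)² + (1)² + (-1)² + (1)² + (1)² + (-1)² + (1)² + (-1)² + (1)² + (-1)² + (1)² + (-1)² + (1)² + (1)² + (1)² = 1 + 1 + 1 + 1 + 1 + 1 + 1 + 1 + 1 + 1 + 1 + 1 + 1 + 1 + 1 + 1 = 16.
(H·H^T)[3][2] = Σ_j H[3][j]·H[2][j] = (1)·(-1) + (1)·(1) + (-1)·(1) + (-1)·(-1) + (-1)·(1) + (1)·(1) + (1)·(-1) + (1)·(1) + (1)·(-1) + (1)·(1) + (1)·(-1) + (1)·(1) + (1)·(-1) + (1)·(1) + (-1)·(1) + (1)·(1) = -1 + 1 + -1 + 1 + -1 + 1 + -1 + 1 + -1 + 1 + -1 + 1 + -1 + 1 + -1 + 1 = 0.
So rows 3 and 2 are orthogonal; the diagonal entry equals n = 16.

(2,2) entry = 16; (3,2) entry = 0.


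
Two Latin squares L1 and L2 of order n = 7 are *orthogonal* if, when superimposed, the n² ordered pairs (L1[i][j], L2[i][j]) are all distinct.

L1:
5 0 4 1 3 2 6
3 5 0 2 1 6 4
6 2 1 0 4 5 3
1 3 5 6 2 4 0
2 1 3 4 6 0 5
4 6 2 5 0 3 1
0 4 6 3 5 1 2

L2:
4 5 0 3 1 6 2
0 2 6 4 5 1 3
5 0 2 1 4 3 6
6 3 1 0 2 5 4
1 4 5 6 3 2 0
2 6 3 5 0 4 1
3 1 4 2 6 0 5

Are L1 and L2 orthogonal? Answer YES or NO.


Form the n² = 49 superimposed pairs (L1[i][j], L2[i][j]), row by row (rows and columns indexed from 0):
row 0: (5,4) (0,5) (4,0) (1,3) (3,1) (2,6) (6,2)
row 1: (3,0) (5,2) (0,6) (2,4) (1,5) (6,1) (4,3)
row 2: (6,5) (2,0) (1,2) (0,1) (4,4) (5,3) (3,6)
row 3: (1,6) (3,3) (5,1) (6,0) (2,2) (4,5) (0,4)
row 4: (2,1) (1,4) (3,5) (4,6) (6,3) (0,2) (5,0)
row 5: (4,2) (6,6) (2,3) (5,5) (0,0) (3,4) (1,1)
row 6: (0,3) (4,1) (6,4) (3,2) (5,6) (1,0) (2,5)
Orthogonality requires all 49 pairs distinct.
Check by first coordinate: for each symbol s of L1, list the L2 entries in the n cells where L1 = s; they must all differ.
  L1 = 0: L2 entries (in reading order) 5, 6, 1, 4, 2, 0, 3 — all 7 distinct ✓
  L1 = 1: L2 entries (in reading order) 3, 5, 2, 6, 4, 1, 0 — all 7 distinct ✓
  L1 = 2: L2 entries (in reading order) 6, 4, 0, 2, 1, 3, 5 — all 7 distinct ✓
  L1 = 3: L2 entries (in reading order) 1, 0, 6, 3, 5, 4, 2 — all 7 distinct ✓
  L1 = 4: L2 entries (in reading order) 0, 3, 4, 5, 6, 2, 1 — all 7 distinct ✓
  L1 = 5: L2 entries (in reading order) 4, 2, 3, 1, 0, 5, 6 — all 7 distinct ✓
  L1 = 6: L2 entries (in reading order) 2, 1, 5, 0, 3, 6, 4 — all 7 distinct ✓
Every symbol of L1 meets every symbol of L2 exactly once, so all 49 pairs are distinct (49 of 49).
Conclusion: YES.

YES


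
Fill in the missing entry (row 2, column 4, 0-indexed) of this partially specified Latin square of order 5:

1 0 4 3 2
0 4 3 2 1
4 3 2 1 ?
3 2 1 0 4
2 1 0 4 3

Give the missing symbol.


Row 2 contains symbols [1, 2, 3, 4] — missing [0].
Column 4 contains symbols [1, 2, 3, 4] — missing [0].
The missing symbol must appear in both missing sets; intersection = [0].
Therefore the hidden value is 0.

Missing value = 0.


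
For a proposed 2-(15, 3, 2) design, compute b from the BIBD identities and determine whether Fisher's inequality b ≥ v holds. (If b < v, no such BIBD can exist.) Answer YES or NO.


b = λv(v − 1)/(k(k − 1)) = 2·15·14/(3·2) = 420/6 = 70.
Compare with v = 15: b ≥ v, so Fisher's inequality holds.

YES


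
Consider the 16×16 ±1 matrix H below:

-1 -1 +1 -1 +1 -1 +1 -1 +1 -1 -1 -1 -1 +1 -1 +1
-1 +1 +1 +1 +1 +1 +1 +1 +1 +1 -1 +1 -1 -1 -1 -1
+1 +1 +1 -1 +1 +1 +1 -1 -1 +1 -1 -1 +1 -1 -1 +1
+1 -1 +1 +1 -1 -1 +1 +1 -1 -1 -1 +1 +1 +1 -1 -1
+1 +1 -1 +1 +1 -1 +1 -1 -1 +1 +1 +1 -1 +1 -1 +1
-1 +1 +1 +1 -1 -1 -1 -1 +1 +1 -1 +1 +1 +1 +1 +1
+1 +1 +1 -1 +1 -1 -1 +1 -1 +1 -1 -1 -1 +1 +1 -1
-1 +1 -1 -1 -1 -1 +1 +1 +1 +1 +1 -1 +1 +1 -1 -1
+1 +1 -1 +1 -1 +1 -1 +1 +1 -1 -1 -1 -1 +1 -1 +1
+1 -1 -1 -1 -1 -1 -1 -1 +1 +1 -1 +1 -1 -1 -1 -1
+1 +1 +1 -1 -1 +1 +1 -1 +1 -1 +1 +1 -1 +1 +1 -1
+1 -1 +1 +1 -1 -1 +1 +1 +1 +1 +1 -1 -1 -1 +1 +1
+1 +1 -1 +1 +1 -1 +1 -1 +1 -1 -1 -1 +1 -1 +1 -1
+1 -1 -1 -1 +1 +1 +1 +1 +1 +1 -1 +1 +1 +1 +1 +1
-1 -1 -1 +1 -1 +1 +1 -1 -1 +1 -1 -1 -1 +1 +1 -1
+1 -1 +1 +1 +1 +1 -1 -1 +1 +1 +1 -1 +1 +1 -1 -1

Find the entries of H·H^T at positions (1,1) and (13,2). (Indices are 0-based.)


Row 1 of H: [-1, 1, 1, 1, 1, 1, 1, 1, 1, 1, -1, 1, -1, -1, -1, -1].
Row 2 of H: [1, 1, 1, -1, 1, 1, 1, -1, -1, 1, -1, -1, 1, -1, -1, 1].
Row 13 of H: [1, -1, -1, -1, 1, 1, 1, 1, 1, 1, -1, 1, 1, 1, 1, 1].
(H·H^T)[1][1] = Σ_j H[1][j]·H[1][j] = (-1)² + (1)² + (1)² + (1)² + (1)² + (1)² + (1)² + (1)² + (1)² + (1)² + (-1)² + (1)² + (-1)² + (-1)² + (-1)² + (-1)² = 1 + 1 + 1 + 1 + 1 + 1 + 1 + 1 + 1 + 1 + 1 + 1 + 1 + 1 + 1 + 1 = 16.
(H·H^T)[13][2] = Σ_j H[13][j]·H[2][j] = (1)·(1) + (-1)·(1) + (-1)·(1) + (-1)·(-1) + (1)·(1) + (1)·(1) + (1)·(1) + (1)·(-1) + (1)·(-1) + (1)·(1) + (-1)·(-1) + (1)·(-1) + (1)·(1) + (1)·(-1) + (1)·(-1) + (1)·(1) = 1 + -1 + -1 + 1 + 1 + 1 + 1 + -1 + -1 + 1 + 1 + -1 + 1 + -1 + -1 + 1 = 2.
Rows 13 and 2 are not orthogonal (dot product = 2 ≠ 0), so H is not a Hadamard matrix.

(1,1) entry = 16; (13,2) entry = 2.


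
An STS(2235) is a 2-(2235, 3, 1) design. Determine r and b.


An STS(v) is a 2-(v, 3, 1) BIBD: block size k = 3, λ = 1.
Replication: r(k − 1) = λ(v − 1) ⇒ r·2 = 2235 − 1 = 2234 ⇒ r = 1117.
Block count: bk = vr ⇒ b·3 = 2235·1117 = 2496495 ⇒ b = 832165.
(Check via b = v(v − 1)/6 = 2235·2234/6 = 4992990/6 = 832165.)

r = 1117, b = 832165.


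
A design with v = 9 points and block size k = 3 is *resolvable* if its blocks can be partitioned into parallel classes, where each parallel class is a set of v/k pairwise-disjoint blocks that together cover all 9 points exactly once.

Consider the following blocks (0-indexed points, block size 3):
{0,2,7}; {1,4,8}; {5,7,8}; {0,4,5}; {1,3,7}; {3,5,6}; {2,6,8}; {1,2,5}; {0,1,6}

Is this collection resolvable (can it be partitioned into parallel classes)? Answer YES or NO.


v = 9, block size k = 3, number of blocks = 9.
For resolvability, blocks must partition into parallel classes of size v/k = 3.
Total blocks must therefore be a multiple of 3: 9 = 3·3 + 0 ⇒ divisible ✓.
Consider block {5,7,8}. The only other block(s) in the collection disjoint from it are {0,1,6} — just 1 block(s). Any parallel class containing {5,7,8} would need 2 other blocks each disjoint from it, so no parallel class of size 3 can contain {5,7,8}.
Since every block must belong to some parallel class in a resolution, the collection cannot be partitioned into parallel classes.
Resolvable? NO.

NO


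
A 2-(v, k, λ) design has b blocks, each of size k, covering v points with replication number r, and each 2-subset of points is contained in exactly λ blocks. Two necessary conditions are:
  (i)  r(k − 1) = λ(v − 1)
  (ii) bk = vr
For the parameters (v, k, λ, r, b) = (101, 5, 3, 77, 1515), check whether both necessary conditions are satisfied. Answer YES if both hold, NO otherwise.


Condition (i): r(k − 1) = 77·4 = 308; λ(v − 1) = 3·100 = 300. Match? NO.
Condition (ii): bk = 1515·5 = 7575; vr = 101·77 = 7777. Match? NO.
Both conditions hold? NO.

NO


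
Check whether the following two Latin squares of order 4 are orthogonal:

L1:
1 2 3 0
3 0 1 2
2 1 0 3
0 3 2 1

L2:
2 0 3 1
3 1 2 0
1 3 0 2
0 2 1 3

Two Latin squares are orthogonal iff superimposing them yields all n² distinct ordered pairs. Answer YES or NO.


Form the n² = 16 superimposed pairs (L1[i][j], L2[i][j]), row by row (rows and columns indexed from 0):
row 0: (1,2) (2,0) (3,3) (0,1)
row 1: (3,3) (0,1) (1,2) (2,0)
row 2: (2,1) (1,3) (0,0) (3,2)
row 3: (0,0) (3,2) (2,1) (1,3)
Orthogonality requires all 16 pairs distinct.
But the pair (3,3) repeats: cell (0,2) has L1 = 3, L2 = 3, and cell (1,0) has L1 = 3, L2 = 3.
A repeated pair means some other pair never occurs (only 8 distinct pairs out of 16), so the squares are not orthogonal.
Conclusion: NO.

NO


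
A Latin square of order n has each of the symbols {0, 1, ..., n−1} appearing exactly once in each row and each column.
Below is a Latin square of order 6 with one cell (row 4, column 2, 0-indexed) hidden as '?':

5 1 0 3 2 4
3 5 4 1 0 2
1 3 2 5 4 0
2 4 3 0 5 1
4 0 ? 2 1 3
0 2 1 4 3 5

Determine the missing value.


Row 4 contains symbols [0, 1, 2, 3, 4] — missing [5].
Column 2 contains symbols [0, 1, 2, 3, 4] — missing [5].
The missing symbol must appear in both missing sets; intersection = [5].
Therefore the hidden value is 5.

Missing value = 5.


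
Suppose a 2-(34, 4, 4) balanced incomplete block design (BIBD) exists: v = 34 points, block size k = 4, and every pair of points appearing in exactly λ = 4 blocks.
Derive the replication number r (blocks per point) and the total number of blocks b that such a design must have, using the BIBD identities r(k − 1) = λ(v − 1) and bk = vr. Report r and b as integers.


Any 2-(v, k, λ) BIBD satisfies two necessary conditions:
  (i)  Each point sits in r blocks, and counting incidences through any fixed point gives r(k − 1) = λ(v − 1), so r = λ(v − 1)/(k − 1).
  (ii) Total incidences bk = vr, so b = vr/k.
Step 1: r = λ(v − 1)/(k − 1) = 4·(34 − 1)/(4 − 1) = 4·33/3 = 132/3 = 44.
Step 2: b = vr/k = 34·44/4 = 1496/4 = 374.
Check integrality: r = 44 ∈ Z ✓, b = 374 ∈ Z ✓.
(These identities are necessary conditions: they determine r and b for any design with these parameters, but do not by themselves prove that one exists.)

r = 44, b = 374.


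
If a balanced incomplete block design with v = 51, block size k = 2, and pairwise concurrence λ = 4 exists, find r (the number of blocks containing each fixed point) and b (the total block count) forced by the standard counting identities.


Any 2-(v, k, λ) BIBD satisfies two necessary conditions:
  (i)  Each point sits in r blocks, and counting incidences through any fixed point gives r(k − 1) = λ(v − 1), so r = λ(v − 1)/(k − 1).
  (ii) Total incidences bk = vr, so b = vr/k.
Step 1: r = λ(v − 1)/(k − 1) = 4·(51 − 1)/(2 − 1) = 4·50/1 = 200/1 = 200.
Step 2: b = vr/k = 51·200/2 = 10200/2 = 5100.
Check integrality: r = 200 ∈ Z ✓, b = 5100 ∈ Z ✓.
(These identities are necessary conditions: they determine r and b for any design with these parameters, but do not by themselves prove that one exists.)

r = 200, b = 5100.


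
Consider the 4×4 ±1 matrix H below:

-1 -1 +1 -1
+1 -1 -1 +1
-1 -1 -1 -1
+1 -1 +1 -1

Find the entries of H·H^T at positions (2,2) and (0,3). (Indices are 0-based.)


Row 0 of H: [-1, -1, 1, -1].
Row 2 of H: [-1, -1, -1, -1].
Row 3 of H: [1, -1, 1, -1].
(H·H^T)[2][2] = Σ_j H[2][j]·H[2][j] = (-1)² + (-1)² + (-1)² + (-1)² = 1 + 1 + 1 + 1 = 4.
(H·H^T)[0][3] = Σ_j H[0][j]·H[3][j] = (-1)·(1) + (-1)·(-1) + (1)·(1) + (-1)·(-1) = -1 + 1 + 1 + 1 = 2.
Rows 0 and 3 are not orthogonal (dot product = 2 ≠ 0), so H is not a Hadamard matrix.

(2,2) entry = 4; (0,3) entry = 2.


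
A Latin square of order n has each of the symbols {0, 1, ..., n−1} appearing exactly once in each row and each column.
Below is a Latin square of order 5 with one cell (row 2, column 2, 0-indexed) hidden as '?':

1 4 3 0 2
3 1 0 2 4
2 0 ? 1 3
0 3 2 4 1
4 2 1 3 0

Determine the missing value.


Row 2 contains symbols [0, 1, 2, 3] — missing [4].
Column 2 contains symbols [0, 1, 2, 3] — missing [4].
The missing symbol must appear in both missing sets; intersection = [4].
Therefore the hidden value is 4.

Missing value = 4.


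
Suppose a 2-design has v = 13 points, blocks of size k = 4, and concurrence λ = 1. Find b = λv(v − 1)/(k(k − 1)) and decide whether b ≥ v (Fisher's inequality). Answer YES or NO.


b = λv(v − 1)/(k(k − 1)) = 1·13·12/(4·3) = 156/12 = 13.
Compare with v = 13: b ≥ v, so Fisher's inequality holds.

YES


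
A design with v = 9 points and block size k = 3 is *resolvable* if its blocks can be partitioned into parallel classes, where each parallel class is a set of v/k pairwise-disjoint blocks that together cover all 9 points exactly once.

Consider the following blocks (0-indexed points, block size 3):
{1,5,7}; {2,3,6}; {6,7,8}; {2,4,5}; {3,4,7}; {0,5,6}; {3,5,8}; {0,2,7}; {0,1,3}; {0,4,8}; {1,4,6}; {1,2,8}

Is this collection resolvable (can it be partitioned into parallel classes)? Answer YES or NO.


v = 9, block size k = 3, number of blocks = 12.
For resolvability, blocks must partition into parallel classes of size v/k = 3.
Total blocks must therefore be a multiple of 3: 12 = 3·4 + 0 ⇒ divisible ✓.
Greedy packing gives 4 candidate class(es). Each should be a full parallel class (size 3, covers all 9 points).
  Class 1 (3 blocks): {1,5,7}; {2,3,6}; {0,4,8}. Points covered: [0, 1, 2, 3, 4, 5, 6, 7, 8].
  Class 2 (3 blocks): {6,7,8}; {2,4,5}; {0,1,3}. Points covered: [0, 1, 2, 3, 4, 5, 6, 7, 8].
  Class 3 (3 blocks): {3,4,7}; {0,5,6}; {1,2,8}. Points covered: [0, 1, 2, 3, 4, 5, 6, 7, 8].
  Class 4 (3 blocks): {3,5,8}; {0,2,7}; {1,4,6}. Points covered: [0, 1, 2, 3, 4, 5, 6, 7, 8].
All classes full (size 3)? YES. All classes cover every point? YES.
Resolvable? YES.

YES


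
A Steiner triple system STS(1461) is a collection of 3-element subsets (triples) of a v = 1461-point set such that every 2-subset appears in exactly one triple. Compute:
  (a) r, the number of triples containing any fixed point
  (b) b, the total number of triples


An STS(v) is a 2-(v, 3, 1) BIBD: block size k = 3, λ = 1.
Replication: r(k − 1) = λ(v − 1) ⇒ r·2 = 1461 − 1 = 1460 ⇒ r = 730.
Block count: b = v(v − 1)/6 = 1461·1460/6 = 2133060/6 = 355510.

r = 730, b = 355510.


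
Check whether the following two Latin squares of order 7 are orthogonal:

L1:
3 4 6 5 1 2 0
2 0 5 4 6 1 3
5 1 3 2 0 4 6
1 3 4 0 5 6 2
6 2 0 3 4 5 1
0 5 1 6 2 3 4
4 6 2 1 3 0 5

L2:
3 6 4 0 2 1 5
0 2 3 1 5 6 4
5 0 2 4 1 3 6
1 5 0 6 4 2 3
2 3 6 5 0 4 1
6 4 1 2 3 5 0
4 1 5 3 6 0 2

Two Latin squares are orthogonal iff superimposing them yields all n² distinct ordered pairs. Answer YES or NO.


Form the n² = 49 superimposed pairs (L1[i][j], L2[i][j]), row by row (rows and columns indexed from 0):
row 0: (3,3) (4,6) (6,4) (5,0) (1,2) (2,1) (0,5)
row 1: (2,0) (0,2) (5,3) (4,1) (6,5) (1,6) (3,4)
row 2: (5,5) (1,0) (3,2) (2,4) (0,1) (4,3) (6,6)
row 3: (1,1) (3,5) (4,0) (0,6) (5,4) (6,2) (2,3)
row 4: (6,2) (2,3) (0,6) (3,5) (4,0) (5,4) (1,1)
row 5: (0,6) (5,4) (1,1) (6,2) (2,3) (3,5) (4,0)
row 6: (4,4) (6,1) (2,5) (1,3) (3,6) (0,0) (5,2)
Orthogonality requires all 49 pairs distinct.
But the pair (6,2) repeats: cell (3,5) has L1 = 6, L2 = 2, and cell (4,0) has L1 = 6, L2 = 2.
A repeated pair means some other pair never occurs (only 35 distinct pairs out of 49), so the squares are not orthogonal.
Conclusion: NO.

NO


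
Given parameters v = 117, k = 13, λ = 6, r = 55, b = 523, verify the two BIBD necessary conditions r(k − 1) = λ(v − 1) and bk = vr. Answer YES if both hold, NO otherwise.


Condition (i): r(k − 1) = 55·12 = 660; λ(v − 1) = 6·116 = 696. Match? NO.
Condition (ii): bk = 523·13 = 6799; vr = 117·55 = 6435. Match? NO.
Both conditions hold? NO.

NO


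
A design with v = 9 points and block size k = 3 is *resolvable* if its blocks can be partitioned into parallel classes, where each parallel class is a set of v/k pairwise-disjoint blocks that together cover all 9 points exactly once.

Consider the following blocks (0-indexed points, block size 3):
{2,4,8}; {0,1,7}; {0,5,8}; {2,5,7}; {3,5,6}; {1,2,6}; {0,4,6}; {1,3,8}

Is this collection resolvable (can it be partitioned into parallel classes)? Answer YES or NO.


v = 9, block size k = 3, number of blocks = 8.
For resolvability, blocks must partition into parallel classes of size v/k = 3.
Total blocks must therefore be a multiple of 3: 8 = 3·2 + 2 ⇒ not divisible ✗.
Resolvable? NO.

NO


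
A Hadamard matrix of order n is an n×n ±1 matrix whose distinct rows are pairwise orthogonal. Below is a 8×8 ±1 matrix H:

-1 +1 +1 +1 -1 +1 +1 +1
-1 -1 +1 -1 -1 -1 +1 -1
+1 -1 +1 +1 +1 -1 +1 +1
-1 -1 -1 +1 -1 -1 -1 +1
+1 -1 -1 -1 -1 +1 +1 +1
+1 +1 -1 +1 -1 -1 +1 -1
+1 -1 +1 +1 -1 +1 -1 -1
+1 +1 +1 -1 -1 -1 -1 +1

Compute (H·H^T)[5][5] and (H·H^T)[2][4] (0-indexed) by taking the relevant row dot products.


Row 2 of H: [1, -1, 1, 1, 1, -1, 1, 1].
Row 4 of H: [1, -1, -1, -1, -1, 1, 1, 1].
Row 5 of H: [1, 1, -1, 1, -1, -1, 1, -1].
(H·H^T)[5][5] = Σ_j H[5][j]·H[5][j] = (1)² + (1)² + (-1)² + (1)² + (-1)² + (-1)² + (1)² + (-1)² = 1 + 1 + 1 + 1 + 1 + 1 + 1 + 1 = 8.
(H·H^T)[2][4] = Σ_j H[2][j]·H[4][j] = (1)·(1) + (-1)·(-1) + (1)·(-1) + (1)·(-1) + (1)·(-1) + (-1)·(1) + (1)·(1) + (1)·(1) = 1 + 1 + -1 + -1 + -1 + -1 + 1 + 1 = 0.
So rows 2 and 4 are orthogonal; the diagonal entry equals n = 8.

(5,5) entry = 8; (2,4) entry = 0.


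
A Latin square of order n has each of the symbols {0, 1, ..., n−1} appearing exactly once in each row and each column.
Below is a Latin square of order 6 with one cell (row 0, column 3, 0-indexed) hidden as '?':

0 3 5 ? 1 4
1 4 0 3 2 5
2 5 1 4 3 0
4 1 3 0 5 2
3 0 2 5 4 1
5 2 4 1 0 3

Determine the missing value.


Row 0 contains symbols [0, 1, 3, 4, 5] — missing [2].
Column 3 contains symbols [0, 1, 3, 4, 5] — missing [2].
The missing symbol must appear in both missing sets; intersection = [2].
Therefore the hidden value is 2.

Missing value = 2.


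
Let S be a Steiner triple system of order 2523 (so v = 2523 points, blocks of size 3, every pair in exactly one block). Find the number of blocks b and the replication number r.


An STS(v) is a 2-(v, 3, 1) BIBD: block size k = 3, λ = 1.
Replication: r(k − 1) = λ(v − 1) ⇒ r·2 = 2523 − 1 = 2522 ⇒ r = 1261.
Block count: bk = vr ⇒ b·3 = 2523·1261 = 3181503 ⇒ b = 1060501.
(Check via b = v(v − 1)/6 = 2523·2522/6 = 6363006/6 = 1060501.)

r = 1261, b = 1060501.


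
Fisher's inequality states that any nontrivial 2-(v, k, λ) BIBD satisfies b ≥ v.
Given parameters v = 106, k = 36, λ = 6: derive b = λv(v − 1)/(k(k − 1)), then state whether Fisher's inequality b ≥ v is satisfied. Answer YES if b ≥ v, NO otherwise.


b = λv(v − 1)/(k(k − 1)) = 6·106·105/(36·35) = 66780/1260 = 53.
Compare with v = 106: b < v, so Fisher's inequality fails.

NO


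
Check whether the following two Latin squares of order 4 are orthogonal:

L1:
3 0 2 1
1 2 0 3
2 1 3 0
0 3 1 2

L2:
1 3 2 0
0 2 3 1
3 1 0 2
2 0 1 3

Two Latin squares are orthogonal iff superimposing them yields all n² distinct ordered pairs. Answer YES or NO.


Form the n² = 16 superimposed pairs (L1[i][j], L2[i][j]), row by row (rows and columns indexed from 0):
row 0: (3,1) (0,3) (2,2) (1,0)
row 1: (1,0) (2,2) (0,3) (3,1)
row 2: (2,3) (1,1) (3,0) (0,2)
row 3: (0,2) (3,0) (1,1) (2,3)
Orthogonality requires all 16 pairs distinct.
But the pair (1,0) repeats: cell (0,3) has L1 = 1, L2 = 0, and cell (1,0) has L1 = 1, L2 = 0.
A repeated pair means some other pair never occurs (only 8 distinct pairs out of 16), so the squares are not orthogonal.
Conclusion: NO.

NO


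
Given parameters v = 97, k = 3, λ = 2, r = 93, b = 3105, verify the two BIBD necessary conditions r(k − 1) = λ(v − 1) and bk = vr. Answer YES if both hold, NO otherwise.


Condition (i): r(k − 1) = 93·2 = 186; λ(v − 1) = 2·96 = 192. Match? NO.
Condition (ii): bk = 3105·3 = 9315; vr = 97·93 = 9021. Match? NO.
Both conditions hold? NO.

NO


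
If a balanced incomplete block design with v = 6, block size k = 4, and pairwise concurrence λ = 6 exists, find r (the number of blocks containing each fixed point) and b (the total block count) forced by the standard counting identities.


Any 2-(v, k, λ) BIBD satisfies two necessary conditions:
  (i)  Each point sits in r blocks, and counting incidences through any fixed point gives r(k − 1) = λ(v − 1), so r = λ(v − 1)/(k − 1).
  (ii) Total incidences bk = vr, so b = vr/k.
Step 1: r = λ(v − 1)/(k − 1) = 6·(6 − 1)/(4 − 1) = 6·5/3 = 30/3 = 10.
Step 2: b = vr/k = 6·10/4 = 60/4 = 15.
Check integrality: r = 10 ∈ Z ✓, b = 15 ∈ Z ✓.
(These identities are necessary conditions: they determine r and b for any design with these parameters, but do not by themselves prove that one exists.)

r = 10, b = 15.


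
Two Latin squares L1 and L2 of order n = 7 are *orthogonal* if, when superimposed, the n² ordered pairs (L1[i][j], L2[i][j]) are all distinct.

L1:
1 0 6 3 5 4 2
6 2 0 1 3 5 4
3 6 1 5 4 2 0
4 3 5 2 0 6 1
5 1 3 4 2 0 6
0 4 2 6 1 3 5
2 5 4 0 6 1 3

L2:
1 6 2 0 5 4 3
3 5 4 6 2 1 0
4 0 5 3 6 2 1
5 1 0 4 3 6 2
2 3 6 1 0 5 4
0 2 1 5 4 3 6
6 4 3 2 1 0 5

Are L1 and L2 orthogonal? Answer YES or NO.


Form the n² = 49 superimposed pairs (L1[i][j], L2[i][j]), row by row (rows and columns indexed from 0):
row 0: (1,1) (0,6) (6,2) (3,0) (5,5) (4,4) (2,3)
row 1: (6,3) (2,5) (0,4) (1,6) (3,2) (5,1) (4,0)
row 2: (3,4) (6,0) (1,5) (5,3) (4,6) (2,2) (0,1)
row 3: (4,5) (3,1) (5,0) (2,4) (0,3) (6,6) (1,2)
row 4: (5,2) (1,3) (3,6) (4,1) (2,0) (0,5) (6,4)
row 5: (0,0) (4,2) (2,1) (6,5) (1,4) (3,3) (5,6)
row 6: (2,6) (5,4) (4,3) (0,2) (6,1) (1,0) (3,5)
Orthogonality requires all 49 pairs distinct.
Check by first coordinate: for each symbol s of L1, list the L2 entries in the n cells where L1 = s; they must all differ.
  L1 = 0: L2 entries (in reading order) 6, 4, 1, 3, 5, 0, 2 — all 7 distinct ✓
  L1 = 1: L2 entries (in reading order) 1, 6, 5, 2, 3, 4, 0 — all 7 distinct ✓
  L1 = 2: L2 entries (in reading order) 3, 5, 2, 4, 0, 1, 6 — all 7 distinct ✓
  L1 = 3: L2 entries (in reading order) 0, 2, 4, 1, 6, 3, 5 — all 7 distinct ✓
  L1 = 4: L2 entries (in reading order) 4, 0, 6, 5, 1, 2, 3 — all 7 distinct ✓
  L1 = 5: L2 entries (in reading order) 5, 1, 3, 0, 2, 6, 4 — all 7 distinct ✓
  L1 = 6: L2 entries (in reading order) 2, 3, 0, 6, 4, 5, 1 — all 7 distinct ✓
Every symbol of L1 meets every symbol of L2 exactly once, so all 49 pairs are distinct (49 of 49).
Conclusion: YES.

YES


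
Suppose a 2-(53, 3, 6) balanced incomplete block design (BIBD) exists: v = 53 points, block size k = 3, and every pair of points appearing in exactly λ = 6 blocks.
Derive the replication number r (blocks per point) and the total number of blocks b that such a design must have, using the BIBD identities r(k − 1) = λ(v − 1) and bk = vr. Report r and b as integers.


Any 2-(v, k, λ) BIBD satisfies two necessary conditions:
  (i)  Each point sits in r blocks, and counting incidences through any fixed point gives r(k − 1) = λ(v − 1), so r = λ(v − 1)/(k − 1).
  (ii) Total incidences bk = vr, so b = vr/k.
Step 1: r = λ(v − 1)/(k − 1) = 6·(53 − 1)/(3 − 1) = 6·52/2 = 312/2 = 156.
Step 2: b = vr/k = 53·156/3 = 8268/3 = 2756.
Check integrality: r = 156 ∈ Z ✓, b = 2756 ∈ Z ✓.
(These identities are necessary conditions: they determine r and b for any design with these parameters, but do not by themselves prove that one exists.)

r = 156, b = 2756.


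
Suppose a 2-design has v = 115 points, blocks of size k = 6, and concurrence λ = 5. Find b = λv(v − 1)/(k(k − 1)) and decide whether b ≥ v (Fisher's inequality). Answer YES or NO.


r = λ(v − 1)/(k − 1) = 5·114/5 = 114.
b = vr/k = 115·114/6 = 2185.
Fisher's inequality: b ≥ v ⇔ 2185 ≥ 115? YES.

YES


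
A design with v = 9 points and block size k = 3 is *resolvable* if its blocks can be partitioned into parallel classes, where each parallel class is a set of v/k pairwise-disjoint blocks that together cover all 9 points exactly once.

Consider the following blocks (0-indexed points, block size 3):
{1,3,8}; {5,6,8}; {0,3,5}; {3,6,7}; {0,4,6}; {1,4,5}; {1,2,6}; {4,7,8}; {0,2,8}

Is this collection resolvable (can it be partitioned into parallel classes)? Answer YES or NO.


v = 9, block size k = 3, number of blocks = 9.
For resolvability, blocks must partition into parallel classes of size v/k = 3.
Total blocks must therefore be a multiple of 3: 9 = 3·3 + 0 ⇒ divisible ✓.
Consider block {1,3,8}. The only other block(s) in the collection disjoint from it are {0,4,6} — just 1 block(s). Any parallel class containing {1,3,8} would need 2 other blocks each disjoint from it, so no parallel class of size 3 can contain {1,3,8}.
Since every block must belong to some parallel class in a resolution, the collection cannot be partitioned into parallel classes.
Resolvable? NO.

NO


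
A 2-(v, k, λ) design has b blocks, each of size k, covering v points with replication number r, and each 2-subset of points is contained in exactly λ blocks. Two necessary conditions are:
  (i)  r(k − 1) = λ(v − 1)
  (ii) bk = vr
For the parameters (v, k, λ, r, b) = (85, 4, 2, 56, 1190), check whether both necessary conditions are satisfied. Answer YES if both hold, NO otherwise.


Condition (i): r(k − 1) = 56·3 = 168; λ(v − 1) = 2·84 = 168. Match? YES.
Condition (ii): bk = 1190·4 = 4760; vr = 85·56 = 4760. Match? YES.
Both conditions hold? YES.

YES


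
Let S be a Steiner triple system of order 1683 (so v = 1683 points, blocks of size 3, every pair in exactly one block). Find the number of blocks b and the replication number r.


An STS(v) is a 2-(v, 3, 1) BIBD: block size k = 3, λ = 1.
Replication: r(k − 1) = λ(v − 1) ⇒ r·2 = 1683 − 1 = 1682 ⇒ r = 841.
Block count: b = v(v − 1)/6 = 1683·1682/6 = 2830806/6 = 471801.
(Check via bk = vr: 471801·3 = 1415403 = 1683·841 = 1415403 ✓.)

r = 841, b = 471801.


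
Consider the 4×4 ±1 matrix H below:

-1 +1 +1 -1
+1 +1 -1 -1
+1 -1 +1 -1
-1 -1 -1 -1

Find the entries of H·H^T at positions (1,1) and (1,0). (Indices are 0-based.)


Row 0 of H: [-1, 1, 1, -1].
Row 1 of H: [1, 1, -1, -1].
(H·H^T)[1][1] = Σ_j H[1][j]·H[1][j] = (1)² + (1)² + (-1)² + (-1)² = 1 + 1 + 1 + 1 = 4.
(H·H^T)[1][0] = Σ_j H[1][j]·H[0][j] = (1)·(-1) + (1)·(1) + (-1)·(1) + (-1)·(-1) = -1 + 1 + -1 + 1 = 0.
So rows 1 and 0 are orthogonal; the diagonal entry equals n = 4.

(1,1) entry = 4; (1,0) entry = 0.


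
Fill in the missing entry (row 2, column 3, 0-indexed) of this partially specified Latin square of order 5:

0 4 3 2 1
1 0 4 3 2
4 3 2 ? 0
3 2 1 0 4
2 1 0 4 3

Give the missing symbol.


Row 2 contains symbols [0, 2, 3, 4] — missing [1].
Column 3 contains symbols [0, 2, 3, 4] — missing [1].
The missing symbol must appear in both missing sets; intersection = [1].
Therefore the hidden value is 1.

Missing value = 1.


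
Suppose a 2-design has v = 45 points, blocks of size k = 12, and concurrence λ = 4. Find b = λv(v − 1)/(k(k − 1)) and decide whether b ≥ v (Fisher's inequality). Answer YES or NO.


r = λ(v − 1)/(k − 1) = 4·44/11 = 16.
b = vr/k = 45·16/12 = 60.
Fisher's inequality: b ≥ v ⇔ 60 ≥ 45? YES.

YES


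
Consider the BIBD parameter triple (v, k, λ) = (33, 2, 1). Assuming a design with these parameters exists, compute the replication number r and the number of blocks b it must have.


Any 2-(v, k, λ) BIBD satisfies two necessary conditions:
  (i)  Each point sits in r blocks, and counting incidences through any fixed point gives r(k − 1) = λ(v − 1), so r = λ(v − 1)/(k − 1).
  (ii) Total incidences bk = vr, so b = vr/k.
Step 1: r = λ(v − 1)/(k − 1) = 1·(33 − 1)/(2 − 1) = 1·32/1 = 32/1 = 32.
Step 2: b = vr/k = 33·32/2 = 1056/2 = 528.
Check integrality: r = 32 ∈ Z ✓, b = 528 ∈ Z ✓.
(These identities are necessary conditions: they determine r and b for any design with these parameters, but do not by themselves prove that one exists.)

r = 32, b = 528.


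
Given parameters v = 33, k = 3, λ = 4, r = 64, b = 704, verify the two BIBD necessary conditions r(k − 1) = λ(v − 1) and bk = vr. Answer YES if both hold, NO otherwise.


Condition (i): r(k − 1) = 64·2 = 128; λ(v − 1) = 4·32 = 128. Match? YES.
Condition (ii): bk = 704·3 = 2112; vr = 33·64 = 2112. Match? YES.
Both conditions hold? YES.

YES


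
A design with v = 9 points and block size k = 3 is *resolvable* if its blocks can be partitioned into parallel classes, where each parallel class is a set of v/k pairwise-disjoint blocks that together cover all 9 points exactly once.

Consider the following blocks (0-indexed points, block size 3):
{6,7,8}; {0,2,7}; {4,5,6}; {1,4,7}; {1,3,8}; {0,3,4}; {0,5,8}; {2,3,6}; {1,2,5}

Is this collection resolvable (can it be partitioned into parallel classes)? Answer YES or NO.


v = 9, block size k = 3, number of blocks = 9.
For resolvability, blocks must partition into parallel classes of size v/k = 3.
Total blocks must therefore be a multiple of 3: 9 = 3·3 + 0 ⇒ divisible ✓.
Greedy packing gives 3 candidate class(es). Each should be a full parallel class (size 3, covers all 9 points).
  Class 1 (3 blocks): {6,7,8}; {0,3,4}; {1,2,5}. Points covered: [0, 1, 2, 3, 4, 5, 6, 7, 8].
  Class 2 (3 blocks): {0,2,7}; {4,5,6}; {1,3,8}. Points covered: [0, 1, 2, 3, 4, 5, 6, 7, 8].
  Class 3 (3 blocks): {1,4,7}; {0,5,8}; {2,3,6}. Points covered: [0, 1, 2, 3, 4, 5, 6, 7, 8].
All classes full (size 3)? YES. All classes cover every point? YES.
Resolvable? YES.

YES


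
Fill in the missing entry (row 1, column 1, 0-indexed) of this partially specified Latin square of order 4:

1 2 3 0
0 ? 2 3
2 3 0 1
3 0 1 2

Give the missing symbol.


Row 1 contains symbols [0, 2, 3] — missing [1].
Column 1 contains symbols [0, 2, 3] — missing [1].
The missing symbol must appear in both missing sets; intersection = [1].
Therefore the hidden value is 1.

Missing value = 1.


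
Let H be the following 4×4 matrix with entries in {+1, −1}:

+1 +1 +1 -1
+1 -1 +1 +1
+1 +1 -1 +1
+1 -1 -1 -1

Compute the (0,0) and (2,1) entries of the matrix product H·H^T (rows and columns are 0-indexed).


Row 0 of H: [1, 1, 1, -1].
Row 1 of H: [1, -1, 1, 1].
Row 2 of H: [1, 1, -1, 1].
(H·H^T)[0][0] = Σ_j H[0][j]·H[0][j] = (1)² + (1)² + (1)² + (-1)² = 1 + 1 + 1 + 1 = 4.
(H·H^T)[2][1] = Σ_j H[2][j]·H[1][j] = (1)·(1) + (1)·(-1) + (-1)·(1) + (1)·(1) = 1 + -1 + -1 + 1 = 0.
So rows 2 and 1 are orthogonal; the diagonal entry equals n = 4.

(0,0) entry = 4; (2,1) entry = 0.


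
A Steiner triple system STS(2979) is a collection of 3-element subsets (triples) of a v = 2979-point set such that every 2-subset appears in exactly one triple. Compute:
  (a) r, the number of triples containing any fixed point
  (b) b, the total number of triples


An STS(v) is a 2-(v, 3, 1) BIBD: block size k = 3, λ = 1.
Replication: r(k − 1) = λ(v − 1) ⇒ r·2 = 2979 − 1 = 2978 ⇒ r = 1489.
Block count: b = v(v − 1)/6 = 2979·2978/6 = 8871462/6 = 1478577.
(Check via bk = vr: 1478577·3 = 4435731 = 2979·1489 = 4435731 ✓.)

r = 1489, b = 1478577.


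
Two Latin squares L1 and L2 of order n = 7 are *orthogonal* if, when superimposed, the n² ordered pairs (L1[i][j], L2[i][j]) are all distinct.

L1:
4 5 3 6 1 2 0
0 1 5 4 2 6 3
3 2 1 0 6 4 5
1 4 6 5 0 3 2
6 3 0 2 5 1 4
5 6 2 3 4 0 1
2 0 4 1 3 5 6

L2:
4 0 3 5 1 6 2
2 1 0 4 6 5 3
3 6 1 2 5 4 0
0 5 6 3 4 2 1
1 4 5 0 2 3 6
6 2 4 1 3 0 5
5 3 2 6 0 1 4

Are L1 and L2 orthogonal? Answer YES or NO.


Form the n² = 49 superimposed pairs (L1[i][j], L2[i][j]), row by row (rows and columns indexed from 0):
row 0: (4,4) (5,0) (3,3) (6,5) (1,1) (2,6) (0,2)
row 1: (0,2) (1,1) (5,0) (4,4) (2,6) (6,5) (3,3)
row 2: (3,3) (2,6) (1,1) (0,2) (6,5) (4,4) (5,0)
row 3: (1,0) (4,5) (6,6) (5,3) (0,4) (3,2) (2,1)
row 4: (6,1) (3,4) (0,5) (2,0) (5,2) (1,3) (4,6)
row 5: (5,6) (6,2) (2,4) (3,1) (4,3) (0,0) (1,5)
row 6: (2,5) (0,3) (4,2) (1,6) (3,0) (5,1) (6,4)
Orthogonality requires all 49 pairs distinct.
But the pair (0,2) repeats: cell (0,6) has L1 = 0, L2 = 2, and cell (1,0) has L1 = 0, L2 = 2.
A repeated pair means some other pair never occurs (only 35 distinct pairs out of 49), so the squares are not orthogonal.
Conclusion: NO.

NO


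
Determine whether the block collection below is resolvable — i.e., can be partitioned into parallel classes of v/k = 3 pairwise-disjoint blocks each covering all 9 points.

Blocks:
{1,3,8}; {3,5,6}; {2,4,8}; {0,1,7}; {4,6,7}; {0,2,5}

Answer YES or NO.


v = 9, block size k = 3, number of blocks = 6.
For resolvability, blocks must partition into parallel classes of size v/k = 3.
Total blocks must therefore be a multiple of 3: 6 = 3·2 + 0 ⇒ divisible ✓.
Greedy packing gives 2 candidate class(es). Each should be a full parallel class (size 3, covers all 9 points).
  Class 1 (3 blocks): {1,3,8}; {4,6,7}; {0,2,5}. Points covered: [0, 1, 2, 3, 4, 5, 6, 7, 8].
  Class 2 (3 blocks): {3,5,6}; {2,4,8}; {0,1,7}. Points covered: [0, 1, 2, 3, 4, 5, 6, 7, 8].
All classes full (size 3)? YES. All classes cover every point? YES.
Resolvable? YES.

YES
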